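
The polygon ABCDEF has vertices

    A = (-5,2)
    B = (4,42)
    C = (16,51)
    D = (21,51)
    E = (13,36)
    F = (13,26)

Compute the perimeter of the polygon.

|AB| = √((9)² + (40)²) = √1681 = 41
|BC| = √((12)² + (9)²) = √225 = 15
|CD| = √((5)² + (0)²) = √25 = 5
|DE| = √((-8)² + (-15)²) = √289 = 17
|EF| = √((0)² + (-10)²) = √100 = 10
|FA| = √((-18)² + (-24)²) = √900 = 30
Perimeter = 41 + 15 + 5 + 17 + 10 + 30 = 118.

118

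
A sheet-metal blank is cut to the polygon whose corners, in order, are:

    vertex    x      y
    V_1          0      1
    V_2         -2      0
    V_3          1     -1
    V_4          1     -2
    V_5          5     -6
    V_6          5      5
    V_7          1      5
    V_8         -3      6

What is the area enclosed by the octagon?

50

Apply the surveyor's formula: 2A = Σ (x_i·y_{i+1} − x_{i+1}·y_i), indices taken mod 8.
Σ = (2) + (2) + (-1) + (4) + (55) + (20) + (21) + (-3) = 100
Area = |Σ|/2 = 50.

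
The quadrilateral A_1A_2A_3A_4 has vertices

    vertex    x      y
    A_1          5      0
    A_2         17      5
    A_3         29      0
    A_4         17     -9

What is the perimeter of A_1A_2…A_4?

|A_1A_2| = √((12)² + (5)²) = √169 = 13
|A_2A_3| = √((12)² + (-5)²) = √169 = 13
|A_3A_4| = √((-12)² + (-9)²) = √225 = 15
|A_4A_1| = √((-12)² + (9)²) = √225 = 15
Perimeter = 13 + 13 + 15 + 15 = 56.

56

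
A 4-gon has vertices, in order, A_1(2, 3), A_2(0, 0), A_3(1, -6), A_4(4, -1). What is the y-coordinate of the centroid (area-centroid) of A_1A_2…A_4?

-133/111

Apply Gauss's area formula. First the cross-terms c_i = x_i·y_{i+1} − x_{i+1}·y_i:
  0, 0, 23, 14  ⇒  2A = 37, A = 18.5.
Then Σ (y_i + y_{i+1})·c_i = -133, so ȳ = -133 / (6·18.5) = -133/111.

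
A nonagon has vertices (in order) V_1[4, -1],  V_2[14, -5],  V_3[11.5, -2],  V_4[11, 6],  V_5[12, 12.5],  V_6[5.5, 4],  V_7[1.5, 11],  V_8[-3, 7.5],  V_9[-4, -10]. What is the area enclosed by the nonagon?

181

Apply the shoelace formula: 2A = Σ (x_i·y_{i+1} − x_{i+1}·y_i), indices taken mod 9.
Cross-terms: -6, 29.5, 91, 65.5, -20.75, 54.5, 44.25, 60, 44  ⇒  Σ = 362
Area = |Σ|/2 = 181.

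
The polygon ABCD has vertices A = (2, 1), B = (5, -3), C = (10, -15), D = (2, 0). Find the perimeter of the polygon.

36

|AB| = √((3)² + (-4)²) = √25 = 5
|BC| = √((5)² + (-12)²) = √169 = 13
|CD| = √((-8)² + (15)²) = √289 = 17
|DA| = √((0)² + (1)²) = √1 = 1
Perimeter = 5 + 13 + 17 + 1 = 36.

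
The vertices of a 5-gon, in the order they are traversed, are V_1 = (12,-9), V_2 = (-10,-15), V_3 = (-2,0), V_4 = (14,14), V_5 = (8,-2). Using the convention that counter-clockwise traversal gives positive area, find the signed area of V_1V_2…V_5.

-258

V_1→V_2: (12)(-15) − (-10)(-9) = -270
V_2→V_3: (-10)(0) − (-2)(-15) = -30
V_3→V_4: (-2)(14) − (14)(0) = -28
V_4→V_5: (14)(-2) − (8)(14) = -140
V_5→V_1: (8)(-9) − (12)(-2) = -48
Σ = -516
Signed area = Σ/2 = -258 (negative ⇒ clockwise traversal).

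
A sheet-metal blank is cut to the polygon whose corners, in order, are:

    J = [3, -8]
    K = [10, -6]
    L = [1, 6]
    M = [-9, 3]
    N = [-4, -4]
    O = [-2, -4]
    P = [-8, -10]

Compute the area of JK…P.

161.5

Σ = (62) + (66) + (57) + (48) + (8) + (-12) + (94) = 323
Area = |Σ|/2 = 161.5.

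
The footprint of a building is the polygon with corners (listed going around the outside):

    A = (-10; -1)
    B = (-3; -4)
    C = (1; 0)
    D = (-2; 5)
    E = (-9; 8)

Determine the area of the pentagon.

82

Apply the shoelace (surveyor's) formula: 2A = Σ (x_i·y_{i+1} − x_{i+1}·y_i), indices taken mod 5.
Σ = (37) + (4) + (5) + (29) + (89) = 164
Area = |Σ|/2 = 82.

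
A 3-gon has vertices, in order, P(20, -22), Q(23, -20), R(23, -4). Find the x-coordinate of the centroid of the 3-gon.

Apply Gauss's area formula. First the cross-terms c_i = x_i·y_{i+1} − x_{i+1}·y_i:
  106, 368, -426  ⇒  2A = 48, A = 24.
Then Σ (x_i + x_{i+1})·c_i = 3168, so x̄ = 3168 / (6·24) = 22.

22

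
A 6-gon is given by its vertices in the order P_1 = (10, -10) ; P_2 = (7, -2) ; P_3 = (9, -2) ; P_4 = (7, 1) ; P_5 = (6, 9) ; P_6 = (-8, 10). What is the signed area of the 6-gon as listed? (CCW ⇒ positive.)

Apply the surveyor's formula: 2A = Σ (x_i·y_{i+1} − x_{i+1}·y_i), indices taken mod 6.
Σ = (50) + (4) + (23) + (57) + (132) + (-20) = 246
Signed area = Σ/2 = 123 (positive ⇒ counter-clockwise traversal).

123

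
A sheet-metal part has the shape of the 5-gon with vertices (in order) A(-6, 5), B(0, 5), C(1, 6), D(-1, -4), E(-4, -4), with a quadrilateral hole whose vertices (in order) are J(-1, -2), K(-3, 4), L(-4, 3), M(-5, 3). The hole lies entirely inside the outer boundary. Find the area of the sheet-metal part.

Outer boundary:
Apply the surveyor's formula: 2A = Σ (x_i·y_{i+1} − x_{i+1}·y_i), indices taken mod 5.
Σ = (-30) + (-5) + (2) + (-12) + (-44) = -89
Area = |Σ|/2 = 44.5.
Hole:
Apply the surveyor's formula: 2A = Σ (x_i·y_{i+1} − x_{i+1}·y_i), indices taken mod 4.
Σ = (-10) + (7) + (3) + (13) = 13
Area = |Σ|/2 = 6.5.
Net area = 44.5 − 6.5 = 38.

38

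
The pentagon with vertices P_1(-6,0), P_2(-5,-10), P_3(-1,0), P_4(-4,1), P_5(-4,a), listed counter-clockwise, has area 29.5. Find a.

3

The doubled signed area Σ (x_i y_{i+1} − x_{i+1} y_i) is linear in a.
With a=0 it equals 53; the coefficient of a is 2 (from the two edges through P_5).
So 2·a + 53 = 2·29.5 = 59 ⇒ a = 3.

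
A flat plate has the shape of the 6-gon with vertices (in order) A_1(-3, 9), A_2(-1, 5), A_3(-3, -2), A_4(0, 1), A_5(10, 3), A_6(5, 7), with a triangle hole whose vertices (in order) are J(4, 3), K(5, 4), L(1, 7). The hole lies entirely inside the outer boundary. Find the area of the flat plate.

Outer boundary:
Apply the surveyor's formula: 2A = Σ (x_i·y_{i+1} − x_{i+1}·y_i), indices taken mod 6.
Cross-terms: -6, 17, -3, -10, 55, 66  ⇒  Σ = 119
Area = |Σ|/2 = 59.5.
Hole:
Apply the shoelace (surveyor's) formula: 2A = Σ (x_i·y_{i+1} − x_{i+1}·y_i), indices taken mod 3.
Σ = (1) + (31) + (-25) = 7
Area = |Σ|/2 = 3.5.
Net area = 59.5 − 3.5 = 56.

56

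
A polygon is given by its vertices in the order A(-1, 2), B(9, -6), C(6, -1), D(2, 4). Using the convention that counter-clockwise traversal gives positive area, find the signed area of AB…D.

24.5

Σ = (-12) + (27) + (26) + (8) = 49
Signed area = Σ/2 = 24.5 (positive ⇒ counter-clockwise traversal).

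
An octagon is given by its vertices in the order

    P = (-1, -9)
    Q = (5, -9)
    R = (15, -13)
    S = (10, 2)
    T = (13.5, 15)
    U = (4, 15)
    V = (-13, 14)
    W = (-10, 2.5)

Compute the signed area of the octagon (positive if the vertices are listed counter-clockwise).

500.25

Apply Gauss's area formula: 2A = Σ (x_i·y_{i+1} − x_{i+1}·y_i), indices taken mod 8.
P→Q: (-1)(-9) − (5)(-9) = 54
Q→R: (5)(-13) − (15)(-9) = 70
R→S: (15)(2) − (10)(-13) = 160
S→T: (10)(15) − (13.5)(2) = 123
T→U: (13.5)(15) − (4)(15) = 142.5
U→V: (4)(14) − (-13)(15) = 251
V→W: (-13)(2.5) − (-10)(14) = 107.5
W→P: (-10)(-9) − (-1)(2.5) = 92.5
Σ = 1000.5
Signed area = Σ/2 = 500.25 (positive ⇒ counter-clockwise traversal).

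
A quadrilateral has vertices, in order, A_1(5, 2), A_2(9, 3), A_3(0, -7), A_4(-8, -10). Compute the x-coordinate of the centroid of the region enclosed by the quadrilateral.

Apply the surveyor's formula. First the cross-terms c_i = x_i·y_{i+1} − x_{i+1}·y_i:
  -3, -63, -56, 34  ⇒  2A = -88, A = -44.
Then Σ (x_i + x_{i+1})·c_i = -263, so x̄ = -263 / (6·(-44)) = 263/264.

263/264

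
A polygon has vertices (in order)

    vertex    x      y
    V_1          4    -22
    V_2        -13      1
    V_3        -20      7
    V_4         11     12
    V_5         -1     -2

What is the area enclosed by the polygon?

Σ = (-282) + (-71) + (-317) + (-10) + (30) = -650
Area = |Σ|/2 = 325.

325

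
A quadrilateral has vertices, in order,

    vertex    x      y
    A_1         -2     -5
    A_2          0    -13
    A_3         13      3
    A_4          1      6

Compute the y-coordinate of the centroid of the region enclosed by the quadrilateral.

Apply the shoelace formula. First the cross-terms c_i = x_i·y_{i+1} − x_{i+1}·y_i:
  26, 169, 75, 7  ⇒  2A = 277, A = 138.5.
Then Σ (y_i + y_{i+1})·c_i = -1476, so ȳ = -1476 / (6·138.5) = -492/277.

-492/277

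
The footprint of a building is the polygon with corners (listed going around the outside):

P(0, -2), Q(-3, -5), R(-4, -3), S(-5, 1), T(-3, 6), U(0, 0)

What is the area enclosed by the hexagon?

Apply the surveyor's formula: 2A = Σ (x_i·y_{i+1} − x_{i+1}·y_i), indices taken mod 6.
P→Q: (0)(-5) − (-3)(-2) = -6
Q→R: (-3)(-3) − (-4)(-5) = -11
R→S: (-4)(1) − (-5)(-3) = -19
S→T: (-5)(6) − (-3)(1) = -27
T→U: (-3)(0) − (0)(6) = 0
U→P: (0)(-2) − (0)(0) = 0
Σ = -63
Area = |Σ|/2 = 31.5.

31.5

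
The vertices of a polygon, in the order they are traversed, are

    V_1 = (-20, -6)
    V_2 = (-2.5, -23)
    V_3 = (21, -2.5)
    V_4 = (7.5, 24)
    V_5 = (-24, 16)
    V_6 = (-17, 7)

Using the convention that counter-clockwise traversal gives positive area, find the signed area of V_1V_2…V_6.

1249.5

Σ = (445) + (489.25) + (522.75) + (696) + (104) + (242) = 2499
Signed area = Σ/2 = 1249.5 (positive ⇒ counter-clockwise traversal).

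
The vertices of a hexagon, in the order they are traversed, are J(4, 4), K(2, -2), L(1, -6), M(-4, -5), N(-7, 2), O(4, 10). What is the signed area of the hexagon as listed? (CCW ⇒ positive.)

-100

Apply the shoelace (surveyor's) formula: 2A = Σ (x_i·y_{i+1} − x_{i+1}·y_i), indices taken mod 6.
Σ = (-16) + (-10) + (-29) + (-43) + (-78) + (-24) = -200
Signed area = Σ/2 = -100 (negative ⇒ clockwise traversal).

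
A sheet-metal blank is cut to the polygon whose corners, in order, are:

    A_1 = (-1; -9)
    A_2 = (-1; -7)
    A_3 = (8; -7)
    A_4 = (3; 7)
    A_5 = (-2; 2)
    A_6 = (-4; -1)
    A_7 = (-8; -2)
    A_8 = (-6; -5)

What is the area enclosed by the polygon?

Σ = (-2) + (63) + (77) + (20) + (10) + (0) + (28) + (49) = 245
Area = |Σ|/2 = 122.5.

122.5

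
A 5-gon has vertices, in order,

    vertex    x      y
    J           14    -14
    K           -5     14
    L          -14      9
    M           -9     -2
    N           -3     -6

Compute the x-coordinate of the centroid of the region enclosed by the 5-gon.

-143/70

Apply the shoelace formula. First the cross-terms c_i = x_i·y_{i+1} − x_{i+1}·y_i:
  126, 151, 109, 48, 126  ⇒  2A = 560, A = 280.
Then Σ (x_i + x_{i+1})·c_i = -3432, so x̄ = -3432 / (6·280) = -143/70.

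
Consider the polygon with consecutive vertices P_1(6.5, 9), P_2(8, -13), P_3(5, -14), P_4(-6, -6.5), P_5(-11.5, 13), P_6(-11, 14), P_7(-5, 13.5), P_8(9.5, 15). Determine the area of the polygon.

Apply the shoelace formula: 2A = Σ (x_i·y_{i+1} − x_{i+1}·y_i), indices taken mod 8.
Σ = (-156.5) + (-47) + (-116.5) + (-152.75) + (-18) + (-78.5) + (-203.25) + (-12) = -784.5
Area = |Σ|/2 = 392.25.

392.25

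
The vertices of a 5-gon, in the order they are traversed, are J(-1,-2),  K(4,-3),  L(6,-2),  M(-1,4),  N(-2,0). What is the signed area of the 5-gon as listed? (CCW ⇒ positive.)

27.5

Apply the shoelace formula: 2A = Σ (x_i·y_{i+1} − x_{i+1}·y_i), indices taken mod 5.
J→K: (-1)(-3) − (4)(-2) = 11
K→L: (4)(-2) − (6)(-3) = 10
L→M: (6)(4) − (-1)(-2) = 22
M→N: (-1)(0) − (-2)(4) = 8
N→J: (-2)(-2) − (-1)(0) = 4
Σ = 55
Signed area = Σ/2 = 27.5 (positive ⇒ counter-clockwise traversal).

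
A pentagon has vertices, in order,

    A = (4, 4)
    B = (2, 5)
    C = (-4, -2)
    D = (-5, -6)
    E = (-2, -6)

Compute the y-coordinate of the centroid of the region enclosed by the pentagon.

-17/19

Apply the surveyor's formula. First the cross-terms c_i = x_i·y_{i+1} − x_{i+1}·y_i:
  12, 16, 14, 18, 16  ⇒  2A = 76, A = 38.
Then Σ (y_i + y_{i+1})·c_i = -204, so ȳ = -204 / (6·38) = -17/19.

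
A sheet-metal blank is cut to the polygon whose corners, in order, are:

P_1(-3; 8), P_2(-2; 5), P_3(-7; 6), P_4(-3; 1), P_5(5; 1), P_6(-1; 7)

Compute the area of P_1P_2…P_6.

Apply Gauss's area formula: 2A = Σ (x_i·y_{i+1} − x_{i+1}·y_i), indices taken mod 6.
P_1→P_2: (-3)(5) − (-2)(8) = 1
P_2→P_3: (-2)(6) − (-7)(5) = 23
P_3→P_4: (-7)(1) − (-3)(6) = 11
P_4→P_5: (-3)(1) − (5)(1) = -8
P_5→P_6: (5)(7) − (-1)(1) = 36
P_6→P_1: (-1)(8) − (-3)(7) = 13
Σ = 76
Area = |Σ|/2 = 38.

38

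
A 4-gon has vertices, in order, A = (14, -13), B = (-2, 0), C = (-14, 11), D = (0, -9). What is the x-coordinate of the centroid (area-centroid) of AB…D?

10/153

Apply the shoelace formula. First the cross-terms c_i = x_i·y_{i+1} − x_{i+1}·y_i:
  -26, -22, 126, 126  ⇒  2A = 204, A = 102.
Then Σ (x_i + x_{i+1})·c_i = 40, so x̄ = 40 / (6·102) = 10/153.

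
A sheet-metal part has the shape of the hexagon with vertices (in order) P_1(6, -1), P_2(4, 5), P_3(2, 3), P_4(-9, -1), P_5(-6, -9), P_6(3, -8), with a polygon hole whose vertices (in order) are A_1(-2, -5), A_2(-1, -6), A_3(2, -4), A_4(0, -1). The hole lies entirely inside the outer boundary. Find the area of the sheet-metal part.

Outer boundary:
Apply the shoelace formula: 2A = Σ (x_i·y_{i+1} − x_{i+1}·y_i), indices taken mod 6.
Σ = (34) + (2) + (25) + (75) + (75) + (45) = 256
Area = |Σ|/2 = 128.
Hole:
Σ = (7) + (16) + (-2) + (-2) = 19
Area = |Σ|/2 = 9.5.
Net area = 128 − 9.5 = 118.5.

118.5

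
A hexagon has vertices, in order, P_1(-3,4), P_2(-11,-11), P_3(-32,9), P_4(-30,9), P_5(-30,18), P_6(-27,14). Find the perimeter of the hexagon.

|P_1P_2| = √((-8)² + (-15)²) = √289 = 17
|P_2P_3| = √((-21)² + (20)²) = √841 = 29
|P_3P_4| = √((2)² + (0)²) = √4 = 2
|P_4P_5| = √((0)² + (9)²) = √81 = 9
|P_5P_6| = √((3)² + (-4)²) = √25 = 5
|P_6P_1| = √((24)² + (-10)²) = √676 = 26
Perimeter = 17 + 29 + 2 + 9 + 5 + 26 = 88.

88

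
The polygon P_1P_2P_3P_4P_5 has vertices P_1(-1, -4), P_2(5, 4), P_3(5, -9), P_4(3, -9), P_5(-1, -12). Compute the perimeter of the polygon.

38

|P_1P_2| = √((6)² + (8)²) = √100 = 10
|P_2P_3| = √((0)² + (-13)²) = √169 = 13
|P_3P_4| = √((-2)² + (0)²) = √4 = 2
|P_4P_5| = √((-4)² + (-3)²) = √25 = 5
|P_5P_1| = √((0)² + (8)²) = √64 = 8
Perimeter = 10 + 13 + 2 + 5 + 8 = 38.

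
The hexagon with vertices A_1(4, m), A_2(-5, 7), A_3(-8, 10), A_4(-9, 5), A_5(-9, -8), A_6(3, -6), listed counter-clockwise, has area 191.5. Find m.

Write out the shoelace sum; only the two edges meeting at A_1 involve m:
2·Area = [(3·m − 4·(-6)) + (4·7 − (-5)·m)] + 251
       = 8·m + 303 = 383
⇒ m = 10.

10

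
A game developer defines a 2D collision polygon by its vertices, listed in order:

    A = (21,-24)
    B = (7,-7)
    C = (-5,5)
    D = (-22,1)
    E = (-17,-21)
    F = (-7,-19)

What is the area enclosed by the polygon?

674

Apply Gauss's area formula: 2A = Σ (x_i·y_{i+1} − x_{i+1}·y_i), indices taken mod 6.
Σ = (21) + (0) + (105) + (479) + (176) + (567) = 1348
Area = |Σ|/2 = 674.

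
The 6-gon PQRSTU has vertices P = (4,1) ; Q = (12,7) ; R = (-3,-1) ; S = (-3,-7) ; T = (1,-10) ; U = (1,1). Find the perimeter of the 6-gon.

52

|PQ| = √((8)² + (6)²) = √100 = 10
|QR| = √((-15)² + (-8)²) = √289 = 17
|RS| = √((0)² + (-6)²) = √36 = 6
|ST| = √((4)² + (-3)²) = √25 = 5
|TU| = √((0)² + (11)²) = √121 = 11
|UP| = √((3)² + (0)²) = √9 = 3
Perimeter = 10 + 17 + 6 + 5 + 11 + 3 = 52.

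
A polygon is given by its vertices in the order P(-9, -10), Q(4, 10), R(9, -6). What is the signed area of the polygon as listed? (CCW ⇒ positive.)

Apply the shoelace (surveyor's) formula: 2A = Σ (x_i·y_{i+1} − x_{i+1}·y_i), indices taken mod 3.
Σ = (-50) + (-114) + (-144) = -308
Signed area = Σ/2 = -154 (negative ⇒ clockwise traversal).

-154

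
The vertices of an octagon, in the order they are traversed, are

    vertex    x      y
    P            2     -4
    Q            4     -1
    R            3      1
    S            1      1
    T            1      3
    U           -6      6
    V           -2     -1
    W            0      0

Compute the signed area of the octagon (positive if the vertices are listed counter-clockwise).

33.5

Apply the shoelace (surveyor's) formula: 2A = Σ (x_i·y_{i+1} − x_{i+1}·y_i), indices taken mod 8.
P→Q: (2)(-1) − (4)(-4) = 14
Q→R: (4)(1) − (3)(-1) = 7
R→S: (3)(1) − (1)(1) = 2
S→T: (1)(3) − (1)(1) = 2
T→U: (1)(6) − (-6)(3) = 24
U→V: (-6)(-1) − (-2)(6) = 18
V→W: (-2)(0) − (0)(-1) = 0
W→P: (0)(-4) − (2)(0) = 0
Σ = 67
Signed area = Σ/2 = 33.5 (positive ⇒ counter-clockwise traversal).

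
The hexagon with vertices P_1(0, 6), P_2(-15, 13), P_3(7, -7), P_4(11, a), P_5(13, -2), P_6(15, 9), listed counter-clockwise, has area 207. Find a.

-3

The doubled signed area Σ (x_i y_{i+1} − x_{i+1} y_i) is linear in a.
With a=0 it equals 396; the coefficient of a is -6 (from the two edges through P_4).
So -6·a + 396 = 2·207 = 414 ⇒ a = -3.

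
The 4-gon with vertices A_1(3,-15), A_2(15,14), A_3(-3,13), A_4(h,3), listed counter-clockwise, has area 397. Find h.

Write out the shoelace sum; only the two edges meeting at A_4 involve h:
2·Area = [((-3)·3 − h·13) + (h·(-15) − 3·3)] + 504
       = -28·h + 486 = 794
⇒ h = -11.

-11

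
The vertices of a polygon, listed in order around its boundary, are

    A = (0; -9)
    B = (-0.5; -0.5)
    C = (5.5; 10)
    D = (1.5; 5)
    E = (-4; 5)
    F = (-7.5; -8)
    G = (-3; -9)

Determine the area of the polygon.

Apply the surveyor's formula: 2A = Σ (x_i·y_{i+1} − x_{i+1}·y_i), indices taken mod 7.
Σ = (-4.5) + (-2.25) + (12.5) + (27.5) + (69.5) + (43.5) + (27) = 173.25
Area = |Σ|/2 = 86.625.

86.625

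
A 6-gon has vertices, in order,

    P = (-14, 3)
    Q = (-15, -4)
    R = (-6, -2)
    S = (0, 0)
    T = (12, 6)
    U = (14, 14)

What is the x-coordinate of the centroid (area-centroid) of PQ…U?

Apply the shoelace (surveyor's) formula. First the cross-terms c_i = x_i·y_{i+1} − x_{i+1}·y_i:
  101, 6, 0, 0, 84, 238  ⇒  2A = 429, A = 214.5.
Then Σ (x_i + x_{i+1})·c_i = -871, so x̄ = -871 / (6·214.5) = -67/99.

-67/99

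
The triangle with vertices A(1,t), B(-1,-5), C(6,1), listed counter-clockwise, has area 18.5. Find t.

2

The doubled signed area Σ (x_i y_{i+1} − x_{i+1} y_i) is linear in t.
With t=0 it equals 23; the coefficient of t is 7 (from the two edges through A).
So 7·t + 23 = 2·18.5 = 37 ⇒ t = 2.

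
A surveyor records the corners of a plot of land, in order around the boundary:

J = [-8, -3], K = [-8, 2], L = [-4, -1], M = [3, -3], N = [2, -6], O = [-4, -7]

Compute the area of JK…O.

51.5

Apply the surveyor's formula: 2A = Σ (x_i·y_{i+1} − x_{i+1}·y_i), indices taken mod 6.
Cross-terms: -40, 16, 15, -12, -38, -44  ⇒  Σ = -103
Area = |Σ|/2 = 51.5.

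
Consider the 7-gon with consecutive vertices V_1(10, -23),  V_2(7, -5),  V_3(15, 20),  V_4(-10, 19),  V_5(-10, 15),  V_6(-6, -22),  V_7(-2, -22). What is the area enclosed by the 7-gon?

Apply Gauss's area formula: 2A = Σ (x_i·y_{i+1} − x_{i+1}·y_i), indices taken mod 7.
Cross-terms: 111, 215, 485, 40, 310, 88, 266  ⇒  Σ = 1515
Area = |Σ|/2 = 757.5.

757.5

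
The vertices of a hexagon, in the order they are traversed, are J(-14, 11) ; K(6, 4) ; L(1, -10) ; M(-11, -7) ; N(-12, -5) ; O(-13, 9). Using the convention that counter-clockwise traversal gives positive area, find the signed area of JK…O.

Apply the shoelace (surveyor's) formula: 2A = Σ (x_i·y_{i+1} − x_{i+1}·y_i), indices taken mod 6.
Cross-terms: -122, -64, -117, -29, -173, -17  ⇒  Σ = -522
Signed area = Σ/2 = -261 (negative ⇒ clockwise traversal).

-261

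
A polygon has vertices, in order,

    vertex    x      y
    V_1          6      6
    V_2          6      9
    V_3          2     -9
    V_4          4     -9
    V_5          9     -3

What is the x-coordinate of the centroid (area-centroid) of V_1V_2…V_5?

Apply the surveyor's formula. First the cross-terms c_i = x_i·y_{i+1} − x_{i+1}·y_i:
  18, -72, 18, 69, 72  ⇒  2A = 105, A = 52.5.
Then Σ (x_i + x_{i+1})·c_i = 1725, so x̄ = 1725 / (6·52.5) = 115/21.

115/21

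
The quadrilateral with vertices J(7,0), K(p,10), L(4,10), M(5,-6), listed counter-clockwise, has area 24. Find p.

The doubled signed area Σ (x_i y_{i+1} − x_{i+1} y_i) is linear in p.
With p=0 it equals -2; the coefficient of p is 10 (from the two edges through K).
So 10·p + -2 = 2·24 = 48 ⇒ p = 5.

5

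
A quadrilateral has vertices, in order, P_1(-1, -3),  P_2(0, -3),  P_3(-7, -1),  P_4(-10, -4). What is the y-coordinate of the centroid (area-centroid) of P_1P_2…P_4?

-103/39

Apply Gauss's area formula. First the cross-terms c_i = x_i·y_{i+1} − x_{i+1}·y_i:
  3, -21, 18, 26  ⇒  2A = 26, A = 13.
Then Σ (y_i + y_{i+1})·c_i = -206, so ȳ = -206 / (6·13) = -103/39.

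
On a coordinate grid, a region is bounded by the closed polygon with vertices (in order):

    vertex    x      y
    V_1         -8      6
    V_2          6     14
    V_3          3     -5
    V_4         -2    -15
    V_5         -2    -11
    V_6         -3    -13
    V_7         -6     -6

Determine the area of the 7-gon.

Apply the surveyor's formula: 2A = Σ (x_i·y_{i+1} − x_{i+1}·y_i), indices taken mod 7.
Σ = (-148) + (-72) + (-55) + (-8) + (-7) + (-60) + (-84) = -434
Area = |Σ|/2 = 217.

217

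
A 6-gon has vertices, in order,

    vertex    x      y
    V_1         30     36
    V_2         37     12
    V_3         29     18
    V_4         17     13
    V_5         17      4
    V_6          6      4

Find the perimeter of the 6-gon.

108

|V_1V_2| = √((7)² + (-24)²) = √625 = 25
|V_2V_3| = √((-8)² + (6)²) = √100 = 10
|V_3V_4| = √((-12)² + (-5)²) = √169 = 13
|V_4V_5| = √((0)² + (-9)²) = √81 = 9
|V_5V_6| = √((-11)² + (0)²) = √121 = 11
|V_6V_1| = √((24)² + (32)²) = √1600 = 40
Perimeter = 25 + 10 + 13 + 9 + 11 + 40 = 108.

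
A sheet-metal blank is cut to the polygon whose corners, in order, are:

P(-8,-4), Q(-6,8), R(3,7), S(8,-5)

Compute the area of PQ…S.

148.5

Apply the shoelace (surveyor's) formula: 2A = Σ (x_i·y_{i+1} − x_{i+1}·y_i), indices taken mod 4.
Σ = (-88) + (-66) + (-71) + (-72) = -297
Area = |Σ|/2 = 148.5.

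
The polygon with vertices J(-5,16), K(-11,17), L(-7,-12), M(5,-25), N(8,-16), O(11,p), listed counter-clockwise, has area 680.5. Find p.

Write out the shoelace sum; only the two edges meeting at O involve p:
2·Area = [(8·p − 11·(-16)) + (11·16 − (-5)·p)] + 697
       = 13·p + 1049 = 1361
⇒ p = 24.

24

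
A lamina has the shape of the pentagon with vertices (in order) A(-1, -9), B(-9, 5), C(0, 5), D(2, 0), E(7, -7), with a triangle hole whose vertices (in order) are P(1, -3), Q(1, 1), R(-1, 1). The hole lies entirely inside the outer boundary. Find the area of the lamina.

Outer boundary:
Σ = (-86) + (-45) + (-10) + (-14) + (-70) = -225
Area = |Σ|/2 = 112.5.
Hole:
Σ = (4) + (2) + (2) = 8
Area = |Σ|/2 = 4.
Net area = 112.5 − 4 = 108.5.

108.5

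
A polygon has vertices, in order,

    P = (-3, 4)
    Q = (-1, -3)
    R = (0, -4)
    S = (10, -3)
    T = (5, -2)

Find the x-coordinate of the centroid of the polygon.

Apply the surveyor's formula. First the cross-terms c_i = x_i·y_{i+1} − x_{i+1}·y_i:
  13, 4, 40, -5, 14  ⇒  2A = 66, A = 33.
Then Σ (x_i + x_{i+1})·c_i = 297, so x̄ = 297 / (6·33) = 1.5.

1.5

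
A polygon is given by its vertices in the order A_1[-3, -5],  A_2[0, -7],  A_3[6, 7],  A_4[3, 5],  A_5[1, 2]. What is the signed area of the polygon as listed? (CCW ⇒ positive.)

Apply the shoelace formula: 2A = Σ (x_i·y_{i+1} − x_{i+1}·y_i), indices taken mod 5.
Σ = (21) + (42) + (9) + (1) + (1) = 74
Signed area = Σ/2 = 37 (positive ⇒ counter-clockwise traversal).

37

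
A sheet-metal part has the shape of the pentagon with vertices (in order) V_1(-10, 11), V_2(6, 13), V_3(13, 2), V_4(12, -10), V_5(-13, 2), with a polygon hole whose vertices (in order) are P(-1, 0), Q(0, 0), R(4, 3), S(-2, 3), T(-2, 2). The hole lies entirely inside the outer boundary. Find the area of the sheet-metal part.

Outer boundary:
Apply Gauss's area formula: 2A = Σ (x_i·y_{i+1} − x_{i+1}·y_i), indices taken mod 5.
Cross-terms: -196, -157, -154, -106, -123  ⇒  Σ = -736
Area = |Σ|/2 = 368.
Hole:
Cross-terms: 0, 0, 18, 2, 2  ⇒  Σ = 22
Area = |Σ|/2 = 11.
Net area = 368 − 11 = 357.

357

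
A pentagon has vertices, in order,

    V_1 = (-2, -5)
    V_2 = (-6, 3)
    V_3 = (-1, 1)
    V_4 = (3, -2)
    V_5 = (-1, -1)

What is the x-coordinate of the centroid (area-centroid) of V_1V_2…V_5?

Apply the shoelace (surveyor's) formula. First the cross-terms c_i = x_i·y_{i+1} − x_{i+1}·y_i:
  -36, -3, -1, -5, 3  ⇒  2A = -42, A = -21.
Then Σ (x_i + x_{i+1})·c_i = 288, so x̄ = 288 / (6·(-21)) = -16/7.

-16/7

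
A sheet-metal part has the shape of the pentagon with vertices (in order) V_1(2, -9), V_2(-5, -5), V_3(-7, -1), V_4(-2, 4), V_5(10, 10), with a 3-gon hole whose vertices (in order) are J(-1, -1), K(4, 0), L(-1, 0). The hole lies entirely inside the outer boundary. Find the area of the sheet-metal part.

140

Outer boundary:
Apply the surveyor's formula: 2A = Σ (x_i·y_{i+1} − x_{i+1}·y_i), indices taken mod 5.
Σ = (-55) + (-30) + (-30) + (-60) + (-110) = -285
Area = |Σ|/2 = 142.5.
Hole:
Cross-terms: 4, 0, 1  ⇒  Σ = 5
Area = |Σ|/2 = 2.5.
Net area = 142.5 − 2.5 = 140.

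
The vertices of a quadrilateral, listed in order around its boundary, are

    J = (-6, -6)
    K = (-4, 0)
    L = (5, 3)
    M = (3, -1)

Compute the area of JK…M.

Apply the shoelace (surveyor's) formula: 2A = Σ (x_i·y_{i+1} − x_{i+1}·y_i), indices taken mod 4.
Σ = (-24) + (-12) + (-14) + (-24) = -74
Area = |Σ|/2 = 37.

37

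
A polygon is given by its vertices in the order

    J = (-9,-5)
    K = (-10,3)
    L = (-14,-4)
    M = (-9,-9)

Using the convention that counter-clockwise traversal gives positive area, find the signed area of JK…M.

Apply the shoelace (surveyor's) formula: 2A = Σ (x_i·y_{i+1} − x_{i+1}·y_i), indices taken mod 4.
Σ = (-77) + (82) + (90) + (-36) = 59
Signed area = Σ/2 = 29.5 (positive ⇒ counter-clockwise traversal).

29.5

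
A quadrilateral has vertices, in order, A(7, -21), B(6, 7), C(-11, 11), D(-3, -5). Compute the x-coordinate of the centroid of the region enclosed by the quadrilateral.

10/21

Apply the shoelace formula. First the cross-terms c_i = x_i·y_{i+1} − x_{i+1}·y_i:
  175, 143, 88, 98  ⇒  2A = 504, A = 252.
Then Σ (x_i + x_{i+1})·c_i = 720, so x̄ = 720 / (6·252) = 10/21.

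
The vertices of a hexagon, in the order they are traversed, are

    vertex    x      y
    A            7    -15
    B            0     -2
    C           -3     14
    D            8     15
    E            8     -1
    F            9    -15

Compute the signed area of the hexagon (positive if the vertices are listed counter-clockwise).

Apply Gauss's area formula: 2A = Σ (x_i·y_{i+1} − x_{i+1}·y_i), indices taken mod 6.
A→B: (7)(-2) − (0)(-15) = -14
B→C: (0)(14) − (-3)(-2) = -6
C→D: (-3)(15) − (8)(14) = -157
D→E: (8)(-1) − (8)(15) = -128
E→F: (8)(-15) − (9)(-1) = -111
F→A: (9)(-15) − (7)(-15) = -30
Σ = -446
Signed area = Σ/2 = -223 (negative ⇒ clockwise traversal).

-223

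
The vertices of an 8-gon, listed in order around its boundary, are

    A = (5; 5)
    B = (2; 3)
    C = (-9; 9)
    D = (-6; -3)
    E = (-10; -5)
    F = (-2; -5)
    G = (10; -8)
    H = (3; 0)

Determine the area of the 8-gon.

Σ = (5) + (45) + (81) + (0) + (40) + (66) + (24) + (15) = 276
Area = |Σ|/2 = 138.

138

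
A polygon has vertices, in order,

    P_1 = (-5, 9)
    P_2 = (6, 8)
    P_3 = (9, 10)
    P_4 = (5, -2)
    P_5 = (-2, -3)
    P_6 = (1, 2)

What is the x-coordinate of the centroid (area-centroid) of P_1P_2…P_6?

Apply Gauss's area formula. First the cross-terms c_i = x_i·y_{i+1} − x_{i+1}·y_i:
  -94, -12, -68, -19, -1, 19  ⇒  2A = -175, A = -87.5.
Then Σ (x_i + x_{i+1})·c_i = -1358, so x̄ = -1358 / (6·(-87.5)) = 194/75.

194/75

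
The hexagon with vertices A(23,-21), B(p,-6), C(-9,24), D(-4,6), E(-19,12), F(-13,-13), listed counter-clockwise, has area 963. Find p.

23

The doubled signed area Σ (x_i y_{i+1} − x_{i+1} y_i) is linear in p.
With p=0 it equals 891; the coefficient of p is 45 (from the two edges through B).
So 45·p + 891 = 2·963 = 1926 ⇒ p = 23.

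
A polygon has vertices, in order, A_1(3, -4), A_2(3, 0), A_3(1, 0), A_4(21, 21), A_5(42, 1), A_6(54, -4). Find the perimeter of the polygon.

|A_1A_2| = √((0)² + (4)²) = √16 = 4
|A_2A_3| = √((-2)² + (0)²) = √4 = 2
|A_3A_4| = √((20)² + (21)²) = √841 = 29
|A_4A_5| = √((21)² + (-20)²) = √841 = 29
|A_5A_6| = √((12)² + (-5)²) = √169 = 13
|A_6A_1| = √((-51)² + (0)²) = √2601 = 51
Perimeter = 4 + 2 + 29 + 29 + 13 + 51 = 128.

128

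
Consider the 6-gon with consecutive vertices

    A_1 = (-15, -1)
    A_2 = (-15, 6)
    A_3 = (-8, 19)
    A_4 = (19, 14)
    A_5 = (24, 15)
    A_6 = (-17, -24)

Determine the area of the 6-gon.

Cross-terms: -105, -237, -473, -51, -321, -343  ⇒  Σ = -1530
Area = |Σ|/2 = 765.

765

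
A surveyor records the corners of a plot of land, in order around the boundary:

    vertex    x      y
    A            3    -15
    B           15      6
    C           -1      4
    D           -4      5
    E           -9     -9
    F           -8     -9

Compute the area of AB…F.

Cross-terms: 243, 66, 11, 81, 9, 147  ⇒  Σ = 557
Area = |Σ|/2 = 278.5.

278.5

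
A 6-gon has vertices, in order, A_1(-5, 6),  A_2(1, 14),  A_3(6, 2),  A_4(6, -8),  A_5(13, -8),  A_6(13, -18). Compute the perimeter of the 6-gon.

80

|A_1A_2| = √((6)² + (8)²) = √100 = 10
|A_2A_3| = √((5)² + (-12)²) = √169 = 13
|A_3A_4| = √((0)² + (-10)²) = √100 = 10
|A_4A_5| = √((7)² + (0)²) = √49 = 7
|A_5A_6| = √((0)² + (-10)²) = √100 = 10
|A_6A_1| = √((-18)² + (24)²) = √900 = 30
Perimeter = 10 + 13 + 10 + 7 + 10 + 30 = 80.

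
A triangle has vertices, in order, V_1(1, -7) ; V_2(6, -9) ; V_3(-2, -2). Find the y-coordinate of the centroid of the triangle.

Apply the shoelace formula. First the cross-terms c_i = x_i·y_{i+1} − x_{i+1}·y_i:
  33, -30, 16  ⇒  2A = 19, A = 9.5.
Then Σ (y_i + y_{i+1})·c_i = -342, so ȳ = -342 / (6·9.5) = -6.

-6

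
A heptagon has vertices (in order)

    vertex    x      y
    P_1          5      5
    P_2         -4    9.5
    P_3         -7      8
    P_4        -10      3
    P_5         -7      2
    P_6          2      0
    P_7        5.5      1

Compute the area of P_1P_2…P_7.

91.25

Apply the shoelace (surveyor's) formula: 2A = Σ (x_i·y_{i+1} − x_{i+1}·y_i), indices taken mod 7.
Σ = (67.5) + (34.5) + (59) + (1) + (-4) + (2) + (22.5) = 182.5
Area = |Σ|/2 = 91.25.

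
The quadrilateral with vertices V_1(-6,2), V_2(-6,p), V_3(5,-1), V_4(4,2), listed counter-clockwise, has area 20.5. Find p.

The doubled signed area Σ (x_i y_{i+1} − x_{i+1} y_i) is linear in p.
With p=0 it equals 52; the coefficient of p is -11 (from the two edges through V_2).
So -11·p + 52 = 2·20.5 = 41 ⇒ p = 1.

1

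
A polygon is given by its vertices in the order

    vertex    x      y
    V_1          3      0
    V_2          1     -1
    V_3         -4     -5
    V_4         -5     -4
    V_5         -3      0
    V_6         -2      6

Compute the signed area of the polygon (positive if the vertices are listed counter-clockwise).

-34.5

Σ = (-3) + (-9) + (-9) + (-12) + (-18) + (-18) = -69
Signed area = Σ/2 = -34.5 (negative ⇒ clockwise traversal).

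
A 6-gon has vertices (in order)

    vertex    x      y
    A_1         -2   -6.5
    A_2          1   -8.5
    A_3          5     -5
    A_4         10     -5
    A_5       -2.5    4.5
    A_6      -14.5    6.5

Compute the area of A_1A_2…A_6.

137.375

Apply the surveyor's formula: 2A = Σ (x_i·y_{i+1} − x_{i+1}·y_i), indices taken mod 6.
Σ = (23.5) + (37.5) + (25) + (32.5) + (49) + (107.25) = 274.75
Area = |Σ|/2 = 137.375.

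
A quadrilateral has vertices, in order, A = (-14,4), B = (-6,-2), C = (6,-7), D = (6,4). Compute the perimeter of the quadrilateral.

|AB| = √((8)² + (-6)²) = √100 = 10
|BC| = √((12)² + (-5)²) = √169 = 13
|CD| = √((0)² + (11)²) = √121 = 11
|DA| = √((-20)² + (0)²) = √400 = 20
Perimeter = 10 + 13 + 11 + 20 = 54.

54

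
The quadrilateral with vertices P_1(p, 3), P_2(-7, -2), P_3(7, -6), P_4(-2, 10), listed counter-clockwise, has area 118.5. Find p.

The doubled signed area Σ (x_i y_{i+1} − x_{i+1} y_i) is linear in p.
With p=0 it equals 129; the coefficient of p is -12 (from the two edges through P_1).
So -12·p + 129 = 2·118.5 = 237 ⇒ p = -9.

-9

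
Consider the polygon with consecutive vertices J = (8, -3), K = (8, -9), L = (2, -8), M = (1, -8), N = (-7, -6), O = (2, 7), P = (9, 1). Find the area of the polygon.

Apply the surveyor's formula: 2A = Σ (x_i·y_{i+1} − x_{i+1}·y_i), indices taken mod 7.
Σ = (-48) + (-46) + (-8) + (-62) + (-37) + (-61) + (-35) = -297
Area = |Σ|/2 = 148.5.

148.5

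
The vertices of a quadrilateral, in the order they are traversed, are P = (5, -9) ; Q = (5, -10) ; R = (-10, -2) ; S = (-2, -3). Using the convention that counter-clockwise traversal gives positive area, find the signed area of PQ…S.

Apply Gauss's area formula: 2A = Σ (x_i·y_{i+1} − x_{i+1}·y_i), indices taken mod 4.
Σ = (-5) + (-110) + (26) + (33) = -56
Signed area = Σ/2 = -28 (negative ⇒ clockwise traversal).

-28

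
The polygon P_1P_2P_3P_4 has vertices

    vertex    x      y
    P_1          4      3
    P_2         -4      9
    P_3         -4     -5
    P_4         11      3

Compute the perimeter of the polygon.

48

|P_1P_2| = √((-8)² + (6)²) = √100 = 10
|P_2P_3| = √((0)² + (-14)²) = √196 = 14
|P_3P_4| = √((15)² + (8)²) = √289 = 17
|P_4P_1| = √((-7)² + (0)²) = √49 = 7
Perimeter = 10 + 14 + 17 + 7 = 48.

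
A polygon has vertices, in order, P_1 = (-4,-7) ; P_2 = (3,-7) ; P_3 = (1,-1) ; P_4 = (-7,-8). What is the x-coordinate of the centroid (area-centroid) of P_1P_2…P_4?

-26/33

Apply the surveyor's formula. First the cross-terms c_i = x_i·y_{i+1} − x_{i+1}·y_i:
  49, 4, -15, 17  ⇒  2A = 55, A = 27.5.
Then Σ (x_i + x_{i+1})·c_i = -130, so x̄ = -130 / (6·27.5) = -26/33.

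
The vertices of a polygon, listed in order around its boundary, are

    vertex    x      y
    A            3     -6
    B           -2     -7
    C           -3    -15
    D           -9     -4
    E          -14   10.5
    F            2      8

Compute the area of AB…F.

233.25

Apply the shoelace formula: 2A = Σ (x_i·y_{i+1} − x_{i+1}·y_i), indices taken mod 6.
Σ = (-33) + (9) + (-123) + (-150.5) + (-133) + (-36) = -466.5
Area = |Σ|/2 = 233.25.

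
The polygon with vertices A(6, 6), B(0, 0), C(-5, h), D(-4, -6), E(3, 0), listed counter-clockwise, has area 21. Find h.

The doubled signed area Σ (x_i y_{i+1} − x_{i+1} y_i) is linear in h.
With h=0 it equals 66; the coefficient of h is 4 (from the two edges through C).
So 4·h + 66 = 2·21 = 42 ⇒ h = -6.

-6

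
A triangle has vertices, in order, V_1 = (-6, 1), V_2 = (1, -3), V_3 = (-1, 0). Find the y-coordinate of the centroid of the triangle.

Apply Gauss's area formula. First the cross-terms c_i = x_i·y_{i+1} − x_{i+1}·y_i:
  17, -3, -1  ⇒  2A = 13, A = 6.5.
Then Σ (y_i + y_{i+1})·c_i = -26, so ȳ = -26 / (6·6.5) = -2/3.

-2/3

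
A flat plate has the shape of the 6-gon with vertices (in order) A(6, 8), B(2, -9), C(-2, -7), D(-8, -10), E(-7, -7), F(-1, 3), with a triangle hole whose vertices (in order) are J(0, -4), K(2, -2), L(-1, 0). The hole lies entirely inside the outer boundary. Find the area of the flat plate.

Outer boundary:
Apply Gauss's area formula: 2A = Σ (x_i·y_{i+1} − x_{i+1}·y_i), indices taken mod 6.
Σ = (-70) + (-32) + (-36) + (-14) + (-28) + (-26) = -206
Area = |Σ|/2 = 103.
Hole:
Apply the shoelace formula: 2A = Σ (x_i·y_{i+1} − x_{i+1}·y_i), indices taken mod 3.
Σ = (8) + (-2) + (4) = 10
Area = |Σ|/2 = 5.
Net area = 103 − 5 = 98.

98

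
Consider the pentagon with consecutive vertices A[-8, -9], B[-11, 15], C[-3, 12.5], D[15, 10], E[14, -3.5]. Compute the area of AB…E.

Apply the shoelace (surveyor's) formula: 2A = Σ (x_i·y_{i+1} − x_{i+1}·y_i), indices taken mod 5.
Σ = (-219) + (-92.5) + (-217.5) + (-192.5) + (-154) = -875.5
Area = |Σ|/2 = 437.75.

437.75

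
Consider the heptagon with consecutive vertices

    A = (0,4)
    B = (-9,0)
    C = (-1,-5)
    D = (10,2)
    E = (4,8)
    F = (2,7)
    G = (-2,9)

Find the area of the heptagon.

Σ = (36) + (45) + (48) + (72) + (12) + (32) + (-8) = 237
Area = |Σ|/2 = 118.5.

118.5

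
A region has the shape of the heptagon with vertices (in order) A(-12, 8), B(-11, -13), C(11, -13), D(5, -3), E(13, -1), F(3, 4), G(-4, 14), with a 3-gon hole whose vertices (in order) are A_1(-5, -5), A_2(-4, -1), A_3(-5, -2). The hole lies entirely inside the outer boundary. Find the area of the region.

421

Outer boundary:
Σ = (244) + (286) + (32) + (34) + (55) + (58) + (136) = 845
Area = |Σ|/2 = 422.5.
Hole:
Apply Gauss's area formula: 2A = Σ (x_i·y_{i+1} − x_{i+1}·y_i), indices taken mod 3.
A_1→A_2: (-5)(-1) − (-4)(-5) = -15
A_2→A_3: (-4)(-2) − (-5)(-1) = 3
A_3→A_1: (-5)(-5) − (-5)(-2) = 15
Σ = 3
Area = |Σ|/2 = 1.5.
Net area = 422.5 − 1.5 = 421.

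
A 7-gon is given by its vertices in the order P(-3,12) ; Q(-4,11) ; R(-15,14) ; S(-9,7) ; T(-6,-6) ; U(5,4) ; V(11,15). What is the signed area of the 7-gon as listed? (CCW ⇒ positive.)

227.5

P→Q: (-3)(11) − (-4)(12) = 15
Q→R: (-4)(14) − (-15)(11) = 109
R→S: (-15)(7) − (-9)(14) = 21
S→T: (-9)(-6) − (-6)(7) = 96
T→U: (-6)(4) − (5)(-6) = 6
U→V: (5)(15) − (11)(4) = 31
V→P: (11)(12) − (-3)(15) = 177
Σ = 455
Signed area = Σ/2 = 227.5 (positive ⇒ counter-clockwise traversal).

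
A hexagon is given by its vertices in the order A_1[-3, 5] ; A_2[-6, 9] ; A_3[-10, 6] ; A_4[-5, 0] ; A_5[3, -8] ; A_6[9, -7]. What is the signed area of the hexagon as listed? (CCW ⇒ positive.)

Cross-terms: 3, 54, 30, 40, 51, 24  ⇒  Σ = 202
Signed area = Σ/2 = 101 (positive ⇒ counter-clockwise traversal).

101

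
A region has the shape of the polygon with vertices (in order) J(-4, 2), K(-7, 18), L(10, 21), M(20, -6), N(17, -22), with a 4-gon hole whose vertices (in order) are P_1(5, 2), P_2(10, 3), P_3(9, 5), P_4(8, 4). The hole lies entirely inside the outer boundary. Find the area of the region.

Outer boundary:
Apply the shoelace formula: 2A = Σ (x_i·y_{i+1} − x_{i+1}·y_i), indices taken mod 5.
Σ = (-58) + (-327) + (-480) + (-338) + (-54) = -1257
Area = |Σ|/2 = 628.5.
Hole:
Apply Gauss's area formula: 2A = Σ (x_i·y_{i+1} − x_{i+1}·y_i), indices taken mod 4.
Cross-terms: -5, 23, -4, -4  ⇒  Σ = 10
Area = |Σ|/2 = 5.
Net area = 628.5 − 5 = 623.5.

623.5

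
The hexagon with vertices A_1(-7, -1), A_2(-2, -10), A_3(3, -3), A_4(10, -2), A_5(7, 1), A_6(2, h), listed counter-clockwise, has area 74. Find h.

Write out the shoelace sum; only the two edges meeting at A_6 involve h:
2·Area = [(7·h − 2·1) + (2·(-1) − (-7)·h)] + 152
       = 14·h + 148 = 148
⇒ h = 0.

0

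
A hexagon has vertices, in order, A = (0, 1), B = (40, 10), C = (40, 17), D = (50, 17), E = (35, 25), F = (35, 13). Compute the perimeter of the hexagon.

124

|AB| = √((40)² + (9)²) = √1681 = 41
|BC| = √((0)² + (7)²) = √49 = 7
|CD| = √((10)² + (0)²) = √100 = 10
|DE| = √((-15)² + (8)²) = √289 = 17
|EF| = √((0)² + (-12)²) = √144 = 12
|FA| = √((-35)² + (-12)²) = √1369 = 37
Perimeter = 41 + 7 + 10 + 17 + 12 + 37 = 124.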